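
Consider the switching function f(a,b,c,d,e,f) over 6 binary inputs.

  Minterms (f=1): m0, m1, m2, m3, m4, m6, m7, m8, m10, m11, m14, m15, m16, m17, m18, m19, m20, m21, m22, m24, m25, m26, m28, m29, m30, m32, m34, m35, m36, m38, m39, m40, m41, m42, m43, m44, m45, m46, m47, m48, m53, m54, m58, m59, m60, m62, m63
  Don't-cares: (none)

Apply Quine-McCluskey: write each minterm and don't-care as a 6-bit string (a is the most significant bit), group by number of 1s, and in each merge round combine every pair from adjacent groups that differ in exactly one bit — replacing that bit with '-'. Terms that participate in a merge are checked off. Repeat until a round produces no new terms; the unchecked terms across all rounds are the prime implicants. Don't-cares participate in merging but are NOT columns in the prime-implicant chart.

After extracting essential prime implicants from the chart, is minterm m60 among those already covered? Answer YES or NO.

NO

[col 0] 000000*, 000001*, 000010*, 000011*, 000100*, 000110*, 000111*, 001000*, 001010*, 001011*, 001110*, 001111*, 010000*, 010001*, 010010*, 010011*, 010100*, 010101*, 010110*, 011000*, 011001*, 011010*, 011100*, 011101*, 011110*, 100000*, 100010*, 100011*, 100100*, 100110*, 100111*, 101000*, 101001*, 101010*, 101011*, 101100*, 101101*, 101110*, 101111*, 110000*, 110101*, 110110*, 111010*, 111011*, 111100*, 111110*, 111111*
[col 1] -00000*, -00010*, -00011*, -00100*, -00110*, -00111*, -01000*, -01010*, -01011*, -01110*, -01111*, -10000*, -10101, -10110*, -11010*, -11100*, -11110*, 0-0000*, 0-0001*, 0-0010*, 0-0011*, 0-0100*, 0-0110*, 0-1000*, 0-1010*, 0-1110*, 00-000*, 00-010*, 00-011*, 00-110*, 00-111*, 000-00*, 000-10*, 000-11*, 0000-0*, 0000-1*, 00000-*, 00001-*, 0001-0*, 00011-*, 001-10*, 001-11*, 0010-0*, 00101-*, 00111-*, 01-000*, 01-001*, 01-010*, 01-100*, 01-101*, 01-110*, 010-00*, 010-01*, 010-10*, 0100-0*, 0100-1*, 01000-*, 01001-*, 0101-0*, 01010-*, 011-00*, 011-01*, 011-10*, 0110-0*, 01100-*, 0111-0*, 01110-*, 1-0000*, 1-0110*, 1-1010*, 1-1011*, 1-1100*, 1-1110*, 1-1111*, 10-000*, 10-010*, 10-011*, 10-100*, 10-110*, 10-111*, 100-00*, 100-10*, 100-11*, 1000-0*, 10001-*, 1001-0*, 10011-*, 101-00*, 101-01*, 101-10*, 101-11*, 1010-0*, 1010-1*, 10100-*, 10101-*, 1011-0*, 1011-1*, 10110-*, 10111-*, 11-110*, 111-10*, 111-11*, 11101-*, 1111-0*, 11111-*
[col 2] --0000, --0110*, --1010*, --1110*, -0-000*, -0-010*, -0-011*, -0-110*, -0-111*, -00-00*, -00-10*, -00-11*, -000-0*, -0001-*, -001-0*, -0011-*, -01-10*, -01-11*, -010-0*, -0101-*, -0111-*, -1-110*, -11-10*, -111-0, 0--000*, 0--010*, 0--110*, 0-0-00*, 0-0-10*, 0-00-0*, 0-00-1*, 0-000-*, 0-001-*, 0-01-0*, 0-1-10*, 0-10-0*, 00--10*, 00--11*, 00-0-0*, 00-01-*, 00-11-*, 000--0*, 000-1-*, 0000--*, 001-1-*, 01--00*, 01--01*, 01--10*, 01-0-0*, 01-00-*, 01-1-0*, 01-10-*, 010--0*, 010-0-*, 0100--*, 011--0*, 011-0-*, 1--110*, 1-1-10*, 1-1-11*, 1-101-*, 1-11-0, 1-111-*, 10--00*, 10--10*, 10--11*, 10-0-0*, 10-01-*, 10-1-0*, 10-11-*, 100--0*, 100-1-*, 101--0*, 101--1*, 101-0-*, 101-1-*, 1010--*, 1011--*, 111-1-*
[col 3] ---110, --1-10, -0--10*, -0--11*, -0-0-0, -0-01-*, -0-11-*, -00--0, -00-1-*, -01-1-*, 0---10, 0--0-0, 0-0--0, 0-00--, 00--1-*, 01---0, 01--0-, 1-1-1-, 10---0, 10--1-*, 101---
[col 4] -0--1-
Prime implicants: ---110, --0000, --1-10, -0--1-, -0-0-0, -00--0, -10101, -111-0, 0---10, 0--0-0, 0-0--0, 0-00--, 01---0, 01--0-, 1-1-1-, 1-11-0, 10---0, 101---
PI chart (minterm → PIs covering it):
  0 | --0000,-0-0-0,-00--0,0--0-0,0-0--0,0-00--
  1 | 0-00--  (sole → essential)
  2 | -0--1-,-0-0-0,-00--0,0---10,0--0-0,0-0--0,0-00--
  3 | -0--1-,0-00--
  4 | -00--0,0-0--0
  6 | ---110,-0--1-,-00--0,0---10,0-0--0
  7 | -0--1-  (sole → essential)
  8 | -0-0-0,0--0-0
  10 | --1-10,-0--1-,-0-0-0,0---10,0--0-0
  11 | -0--1-  (sole → essential)
  14 | ---110,--1-10,-0--1-,0---10
  15 | -0--1-  (sole → essential)
  16 | --0000,0--0-0,0-0--0,0-00--,01---0,01--0-
  17 | 0-00--,01--0-
  18 | 0---10,0--0-0,0-0--0,0-00--,01---0
  19 | 0-00--  (sole → essential)
  20 | 0-0--0,01---0,01--0-
  21 | -10101,01--0-
  22 | ---110,0---10,0-0--0,01---0
  24 | 0--0-0,01---0,01--0-
  25 | 01--0-  (sole → essential)
  26 | --1-10,0---10,0--0-0,01---0
  28 | -111-0,01---0,01--0-
  29 | 01--0-  (sole → essential)
  30 | ---110,--1-10,-111-0,0---10,01---0
  32 | --0000,-0-0-0,-00--0,10---0
  34 | -0--1-,-0-0-0,-00--0,10---0
  35 | -0--1-  (sole → essential)
  36 | -00--0,10---0
  38 | ---110,-0--1-,-00--0,10---0
  39 | -0--1-  (sole → essential)
  40 | -0-0-0,10---0,101---
  41 | 101---  (sole → essential)
  42 | --1-10,-0--1-,-0-0-0,1-1-1-,10---0,101---
  43 | -0--1-,1-1-1-,101---
  44 | 1-11-0,10---0,101---
  45 | 101---  (sole → essential)
  46 | ---110,--1-10,-0--1-,1-1-1-,1-11-0,10---0,101---
  47 | -0--1-,1-1-1-,101---
  48 | --0000  (sole → essential)
  53 | -10101  (sole → essential)
  54 | ---110  (sole → essential)
  58 | --1-10,1-1-1-
  59 | 1-1-1-  (sole → essential)
  60 | -111-0,1-11-0
  62 | ---110,--1-10,-111-0,1-1-1-,1-11-0
  63 | 1-1-1-  (sole → essential)
Essential prime implicants: ---110, --0000, -0--1-, -10101, 0-00--, 01--0-, 1-1-1-, 101---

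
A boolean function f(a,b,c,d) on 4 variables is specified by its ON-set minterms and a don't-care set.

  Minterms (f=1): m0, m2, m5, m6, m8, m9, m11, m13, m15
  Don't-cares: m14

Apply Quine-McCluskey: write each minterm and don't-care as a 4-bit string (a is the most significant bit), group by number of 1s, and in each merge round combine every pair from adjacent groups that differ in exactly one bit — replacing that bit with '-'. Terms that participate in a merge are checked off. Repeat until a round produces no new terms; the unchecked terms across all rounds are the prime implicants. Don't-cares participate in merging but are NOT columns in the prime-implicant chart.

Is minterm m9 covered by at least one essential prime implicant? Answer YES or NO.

size-2^0 implicants → 0000(✓)  0010(✓)  0101(✓)  0110(✓)  1000(✓)  1001(✓)  1011(✓)  1101(✓)  1110(✓)  1111(✓)
size-2^1 implicants → -000  -101  -110  0-10  00-0  1-01(✓)  1-11(✓)  10-1(✓)  100-  11-1(✓)  111-
size-2^2 implicants → 1--1
Unchecked terms (primes): -000, -101, -110, 0-10, 00-0, 1--1, 100-, 111-
Minterm coverage:
  m0 ⊆ -000,00-0
  m2 ⊆ 0-10,00-0
  m5 ⊆ -101 [E]
  m6 ⊆ -110,0-10
  m8 ⊆ -000,100-
  m9 ⊆ 1--1,100-
  m11 ⊆ 1--1 [E]
  m13 ⊆ -101,1--1
  m15 ⊆ 1--1,111-
E = {-101, 1--1}

YES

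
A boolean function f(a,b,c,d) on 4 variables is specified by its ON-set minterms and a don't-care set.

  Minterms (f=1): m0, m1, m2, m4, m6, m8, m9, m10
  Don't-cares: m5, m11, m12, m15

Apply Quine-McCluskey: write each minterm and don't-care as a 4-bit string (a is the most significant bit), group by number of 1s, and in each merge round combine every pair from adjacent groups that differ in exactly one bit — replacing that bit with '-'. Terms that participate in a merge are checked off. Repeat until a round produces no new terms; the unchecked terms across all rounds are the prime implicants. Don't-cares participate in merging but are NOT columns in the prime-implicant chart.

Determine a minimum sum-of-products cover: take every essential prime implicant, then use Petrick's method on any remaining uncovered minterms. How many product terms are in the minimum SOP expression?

3

size-2^0 implicants → 0000(✓)  0001(✓)  0010(✓)  0100(✓)  0101(✓)  0110(✓)  1000(✓)  1001(✓)  1010(✓)  1011(✓)  1100(✓)  1111(✓)
size-2^1 implicants → -000(✓)  -001(✓)  -010(✓)  -100(✓)  0-00(✓)  0-01(✓)  0-10(✓)  00-0(✓)  000-(✓)  01-0(✓)  010-(✓)  1-00(✓)  1-11  10-0(✓)  10-1(✓)  100-(✓)  101-(✓)
size-2^2 implicants → --00  -0-0  -00-  0--0  0-0-  10--
Unchecked terms (primes): --00, -0-0, -00-, 0--0, 0-0-, 1-11, 10--
Minterm coverage:
  m0 ⊆ --00,-0-0,-00-,0--0,0-0-
  m1 ⊆ -00-,0-0-
  m2 ⊆ -0-0,0--0
  m4 ⊆ --00,0--0,0-0-
  m6 ⊆ 0--0 [E]
  m8 ⊆ --00,-0-0,-00-,10--
  m9 ⊆ -00-,10--
  m10 ⊆ -0-0,10--
E = {0--0}
Petrick residual → -0-0, -00-
Cover = b'd' + b'c' + a'd'  |cover|=3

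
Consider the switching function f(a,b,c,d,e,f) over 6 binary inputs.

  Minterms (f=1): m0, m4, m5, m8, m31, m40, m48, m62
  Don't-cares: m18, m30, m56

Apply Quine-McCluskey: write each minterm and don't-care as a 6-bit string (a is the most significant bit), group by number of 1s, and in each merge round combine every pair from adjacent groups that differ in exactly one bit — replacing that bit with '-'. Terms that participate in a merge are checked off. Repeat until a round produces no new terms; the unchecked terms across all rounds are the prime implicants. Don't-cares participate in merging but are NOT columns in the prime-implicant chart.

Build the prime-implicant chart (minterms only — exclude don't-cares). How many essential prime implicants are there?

Round 0: 000000✓ 000100✓ 000101✓ 001000✓ 010010 011110✓ 011111✓ 101000✓ 110000✓ 111000✓ 111110✓
Round 1: -01000 -11110 00-000 000-00 00010- 01111- 1-1000 11-000
PIs = {-01000, -11110, 00-000, 000-00, 00010-, 010010, 01111-, 1-1000, 11-000}
Coverage chart:
  m0: 00-000,000-00
  m4: 000-00,00010-
  m5: 00010- ←essential
  m8: -01000,00-000
  m31: 01111- ←essential
  m40: -01000,1-1000
  m48: 11-000 ←essential
  m62: -11110 ←essential
Essential: -11110, 00010-, 01111-, 11-000

4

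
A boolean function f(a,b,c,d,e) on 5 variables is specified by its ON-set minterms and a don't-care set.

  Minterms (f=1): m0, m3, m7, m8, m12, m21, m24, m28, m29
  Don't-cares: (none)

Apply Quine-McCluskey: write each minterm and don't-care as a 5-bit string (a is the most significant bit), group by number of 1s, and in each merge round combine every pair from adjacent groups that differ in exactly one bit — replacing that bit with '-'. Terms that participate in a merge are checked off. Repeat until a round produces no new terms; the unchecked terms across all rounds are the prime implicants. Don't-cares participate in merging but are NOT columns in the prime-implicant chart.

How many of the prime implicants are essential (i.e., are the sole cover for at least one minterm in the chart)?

size-2^0 implicants → 00000(✓)  00011(✓)  00111(✓)  01000(✓)  01100(✓)  10101(✓)  11000(✓)  11100(✓)  11101(✓)
size-2^1 implicants → -1000(✓)  -1100(✓)  0-000  00-11  01-00(✓)  1-101  11-00(✓)  1110-
size-2^2 implicants → -1-00
Unchecked terms (primes): -1-00, 0-000, 00-11, 1-101, 1110-
Minterm coverage:
  m0 ⊆ 0-000 [E]
  m3 ⊆ 00-11 [E]
  m7 ⊆ 00-11 [E]
  m8 ⊆ -1-00,0-000
  m12 ⊆ -1-00 [E]
  m21 ⊆ 1-101 [E]
  m24 ⊆ -1-00 [E]
  m28 ⊆ -1-00,1110-
  m29 ⊆ 1-101,1110-
E = {-1-00, 0-000, 00-11, 1-101}

4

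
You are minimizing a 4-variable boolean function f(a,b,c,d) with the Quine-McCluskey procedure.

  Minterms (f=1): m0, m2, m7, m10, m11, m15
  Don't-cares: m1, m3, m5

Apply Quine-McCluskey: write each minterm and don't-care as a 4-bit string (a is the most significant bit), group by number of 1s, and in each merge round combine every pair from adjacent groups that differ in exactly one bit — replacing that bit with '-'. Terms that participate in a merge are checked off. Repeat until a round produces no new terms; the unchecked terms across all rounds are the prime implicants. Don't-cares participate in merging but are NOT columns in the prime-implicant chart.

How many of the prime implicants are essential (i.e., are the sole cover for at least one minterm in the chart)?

3

[col 0] 0000*, 0001*, 0010*, 0011*, 0101*, 0111*, 1010*, 1011*, 1111*
[col 1] -010*, -011*, -111*, 0-01*, 0-11*, 00-0*, 00-1*, 000-*, 001-*, 01-1*, 1-11*, 101-*
[col 2] --11, -01-, 0--1, 00--
Prime implicants: --11, -01-, 0--1, 00--
PI chart (minterm → PIs covering it):
  0 | 00--  (sole → essential)
  2 | -01-,00--
  7 | --11,0--1
  10 | -01-  (sole → essential)
  11 | --11,-01-
  15 | --11  (sole → essential)
Essential prime implicants: --11, -01-, 00--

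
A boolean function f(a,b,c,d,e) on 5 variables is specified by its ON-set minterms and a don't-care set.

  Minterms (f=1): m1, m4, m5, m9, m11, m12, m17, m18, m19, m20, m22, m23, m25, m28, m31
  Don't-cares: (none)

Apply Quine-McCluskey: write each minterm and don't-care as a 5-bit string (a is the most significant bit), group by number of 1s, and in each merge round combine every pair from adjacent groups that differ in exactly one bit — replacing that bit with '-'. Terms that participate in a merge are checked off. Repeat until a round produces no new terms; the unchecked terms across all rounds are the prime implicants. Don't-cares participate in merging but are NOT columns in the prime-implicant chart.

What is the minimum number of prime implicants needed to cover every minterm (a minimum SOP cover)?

Round 0: 00001✓ 00100✓ 00101✓ 01001✓ 01011✓ 01100✓ 10001✓ 10010✓ 10011✓ 10100✓ 10110✓ 10111✓ 11001✓ 11100✓ 11111✓
Round 1: -0001✓ -0100✓ -1001✓ -1100✓ 0-001✓ 0-100✓ 00-01 0010- 010-1 1-001✓ 1-100✓ 1-111 10-10✓ 10-11✓ 100-1 1001-✓ 101-0 1011-✓
Round 2: --001 --100 10-1-
PIs = {--001, --100, 00-01, 0010-, 010-1, 1-111, 10-1-, 100-1, 101-0}
Coverage chart:
  m1: --001,00-01
  m4: --100,0010-
  m5: 00-01,0010-
  m9: --001,010-1
  m11: 010-1 ←essential
  m12: --100 ←essential
  m17: --001,100-1
  m18: 10-1- ←essential
  m19: 10-1-,100-1
  m20: --100,101-0
  m22: 10-1-,101-0
  m23: 1-111,10-1-
  m25: --001 ←essential
  m28: --100 ←essential
  m31: 1-111 ←essential
Essential: --001, --100, 010-1, 1-111, 10-1-
Petrick residual → 00-01
Min cover (6 terms): c'd'e + cd'e' + a'b'd'e + a'bc'e + acde + ab'd

6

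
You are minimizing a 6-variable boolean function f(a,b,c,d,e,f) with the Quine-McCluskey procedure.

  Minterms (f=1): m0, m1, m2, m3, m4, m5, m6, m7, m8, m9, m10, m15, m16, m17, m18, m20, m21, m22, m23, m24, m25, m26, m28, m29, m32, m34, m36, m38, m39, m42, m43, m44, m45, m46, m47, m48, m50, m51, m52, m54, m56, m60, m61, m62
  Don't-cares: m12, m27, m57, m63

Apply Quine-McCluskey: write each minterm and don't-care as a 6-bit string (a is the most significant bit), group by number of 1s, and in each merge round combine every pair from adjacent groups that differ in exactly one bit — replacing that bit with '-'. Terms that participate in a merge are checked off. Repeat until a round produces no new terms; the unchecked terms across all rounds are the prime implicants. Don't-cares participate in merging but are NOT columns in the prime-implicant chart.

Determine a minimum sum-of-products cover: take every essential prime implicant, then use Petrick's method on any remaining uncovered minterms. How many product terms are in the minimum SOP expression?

10

[col 0] 000000*, 000001*, 000010*, 000011*, 000100*, 000101*, 000110*, 000111*, 001000*, 001001*, 001010*, 001100*, 001111*, 010000*, 010001*, 010010*, 010100*, 010101*, 010110*, 010111*, 011000*, 011001*, 011010*, 011011*, 011100*, 011101*, 100000*, 100010*, 100100*, 100110*, 100111*, 101010*, 101011*, 101100*, 101101*, 101110*, 101111*, 110000*, 110010*, 110011*, 110100*, 110110*, 111000*, 111001*, 111100*, 111101*, 111110*, 111111*
[col 1] -00000*, -00010*, -00100*, -00110*, -00111*, -01010*, -01100*, -01111*, -10000*, -10010*, -10100*, -10110*, -11000*, -11001*, -11100*, -11101*, 0-0000*, 0-0001*, 0-0010*, 0-0100*, 0-0101*, 0-0110*, 0-0111*, 0-1000*, 0-1001*, 0-1010*, 0-1100*, 00-000*, 00-001*, 00-010*, 00-100*, 00-111*, 000-00*, 000-01*, 000-10*, 000-11*, 0000-0*, 0000-1*, 00000-*, 00001-*, 0001-0*, 0001-1*, 00010-*, 00011-*, 001-00*, 0010-0*, 00100-*, 01-000*, 01-001*, 01-010*, 01-100*, 01-101*, 010-00*, 010-01*, 010-10*, 0100-0*, 01000-*, 0101-0*, 0101-1*, 01010-*, 01011-*, 011-00*, 011-01*, 0110-0*, 0110-1*, 01100-*, 01101-*, 01110-*, 1-0000*, 1-0010*, 1-0100*, 1-0110*, 1-1100*, 1-1101*, 1-1110*, 1-1111*, 10-010*, 10-100*, 10-110*, 10-111*, 100-00*, 100-10*, 1000-0*, 1001-0*, 10011-*, 101-10*, 101-11*, 10101-*, 1011-0*, 1011-1*, 10110-*, 10111-*, 11-000*, 11-100*, 11-110*, 110-00*, 110-10*, 1100-0*, 11001-, 1101-0*, 111-00*, 111-01*, 11100-*, 1111-0*, 1111-1*, 11110-*, 11111-*
[col 2] --0000*, --0010*, --0100*, --0110*, --1100*, -0-010, -0-100*, -0-111, -00-00*, -00-10*, -000-0*, -001-0*, -0011-, -1-000*, -1-100*, -10-00*, -10-10*, -100-0*, -101-0*, -11-00*, -11-01*, -1100-*, -1110-*, 0--000*, 0--001*, 0--010*, 0--100*, 0-0-00*, 0-0-01*, 0-0-10*, 0-00-0*, 0-000-*, 0-01-0*, 0-01-1*, 0-010-*, 0-011-*, 0-1-00*, 0-10-0*, 0-100-*, 00--00*, 00-0-0*, 00-00-*, 000--0*, 000--1*, 000-0-*, 000-1-*, 0000--*, 0001--*, 01--00*, 01--01*, 01-0-0*, 01-00-*, 01-10-*, 010--0*, 010-0-*, 0101--*, 011-0-*, 0110--, 1--100*, 1--110*, 1-0-00*, 1-0-10*, 1-00-0*, 1-01-0*, 1-11-0*, 1-11-1*, 1-110-*, 1-111-*, 10--10, 10-1-0*, 10-11-, 100--0*, 101-1-, 1011--*, 11--00*, 11-1-0*, 110--0*, 111-0-*, 1111--*
[col 3] ---100, --0-00*, --0-10*, --00-0*, --01-0*, -00--0*, -1--00, -10--0*, -11-0-, 0---00, 0--0-0, 0--00-, 0-0--0*, 0-0-0-, 0-01--, 000---, 01--0-, 1--1-0, 1-0--0*, 1-11--
[col 4] --0--0
Prime implicants: ---100, --0--0, -0-010, -0-111, -0011-, -1--00, -11-0-, 0---00, 0--0-0, 0--00-, 0-0-0-, 0-01--, 000---, 01--0-, 0110--, 1--1-0, 1-11--, 10--10, 10-11-, 101-1-, 11001-
PI chart (minterm → PIs covering it):
  0 | --0--0,0---00,0--0-0,0--00-,0-0-0-,000---
  1 | 0--00-,0-0-0-,000---
  2 | --0--0,-0-010,0--0-0,000---
  3 | 000---  (sole → essential)
  4 | ---100,--0--0,0---00,0-0-0-,0-01--,000---
  5 | 0-0-0-,0-01--,000---
  6 | --0--0,-0011-,0-01--,000---
  7 | -0-111,-0011-,0-01--,000---
  8 | 0---00,0--0-0,0--00-
  9 | 0--00-  (sole → essential)
  10 | -0-010,0--0-0
  15 | -0-111  (sole → essential)
  16 | --0--0,-1--00,0---00,0--0-0,0--00-,0-0-0-,01--0-
  17 | 0--00-,0-0-0-,01--0-
  18 | --0--0,0--0-0
  20 | ---100,--0--0,-1--00,0---00,0-0-0-,0-01--,01--0-
  21 | 0-0-0-,0-01--,01--0-
  22 | --0--0,0-01--
  23 | 0-01--  (sole → essential)
  24 | -1--00,-11-0-,0---00,0--0-0,0--00-,01--0-,0110--
  25 | -11-0-,0--00-,01--0-,0110--
  26 | 0--0-0,0110--
  28 | ---100,-1--00,-11-0-,0---00,01--0-
  29 | -11-0-,01--0-
  32 | --0--0  (sole → essential)
  34 | --0--0,-0-010,10--10
  36 | ---100,--0--0,1--1-0
  38 | --0--0,-0011-,1--1-0,10--10,10-11-
  39 | -0-111,-0011-,10-11-
  42 | -0-010,10--10,101-1-
  43 | 101-1-  (sole → essential)
  44 | ---100,1--1-0,1-11--
  45 | 1-11--  (sole → essential)
  46 | 1--1-0,1-11--,10--10,10-11-,101-1-
  47 | -0-111,1-11--,10-11-,101-1-
  48 | --0--0,-1--00
  50 | --0--0,11001-
  51 | 11001-  (sole → essential)
  52 | ---100,--0--0,-1--00,1--1-0
  54 | --0--0,1--1-0
  56 | -1--00,-11-0-
  60 | ---100,-1--00,-11-0-,1--1-0,1-11--
  61 | -11-0-,1-11--
  62 | 1--1-0,1-11--
Essential prime implicants: --0--0, -0-111, 0--00-, 0-01--, 000---, 1-11--, 101-1-, 11001-
Petrick residual → -11-0-, 0--0-0
Minimum SOP uses 10 PIs: c'f' + b'def + bce' + a'd'f' + a'd'e' + a'c'd + a'b'c' + acd + ab'ce + abc'd'e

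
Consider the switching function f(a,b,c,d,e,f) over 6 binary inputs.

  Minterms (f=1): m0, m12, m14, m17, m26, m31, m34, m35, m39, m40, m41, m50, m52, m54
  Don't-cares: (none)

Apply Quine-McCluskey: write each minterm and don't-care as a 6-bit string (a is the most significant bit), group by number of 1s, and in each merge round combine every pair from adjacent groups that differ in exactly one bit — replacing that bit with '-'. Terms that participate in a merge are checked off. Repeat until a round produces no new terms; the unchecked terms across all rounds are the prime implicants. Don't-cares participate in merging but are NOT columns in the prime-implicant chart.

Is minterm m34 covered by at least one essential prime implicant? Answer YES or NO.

Round 0: 000000 001100✓ 001110✓ 010001 011010 011111 100010✓ 100011✓ 100111✓ 101000✓ 101001✓ 110010✓ 110100✓ 110110✓
Round 1: 0011-0 1-0010 100-11 10001- 10100- 110-10 1101-0
PIs = {000000, 0011-0, 010001, 011010, 011111, 1-0010, 100-11, 10001-, 10100-, 110-10, 1101-0}
Coverage chart:
  m0: 000000 ←essential
  m12: 0011-0 ←essential
  m14: 0011-0 ←essential
  m17: 010001 ←essential
  m26: 011010 ←essential
  m31: 011111 ←essential
  m34: 1-0010,10001-
  m35: 100-11,10001-
  m39: 100-11 ←essential
  m40: 10100- ←essential
  m41: 10100- ←essential
  m50: 1-0010,110-10
  m52: 1101-0 ←essential
  m54: 110-10,1101-0
Essential: 000000, 0011-0, 010001, 011010, 011111, 100-11, 10100-, 1101-0

NO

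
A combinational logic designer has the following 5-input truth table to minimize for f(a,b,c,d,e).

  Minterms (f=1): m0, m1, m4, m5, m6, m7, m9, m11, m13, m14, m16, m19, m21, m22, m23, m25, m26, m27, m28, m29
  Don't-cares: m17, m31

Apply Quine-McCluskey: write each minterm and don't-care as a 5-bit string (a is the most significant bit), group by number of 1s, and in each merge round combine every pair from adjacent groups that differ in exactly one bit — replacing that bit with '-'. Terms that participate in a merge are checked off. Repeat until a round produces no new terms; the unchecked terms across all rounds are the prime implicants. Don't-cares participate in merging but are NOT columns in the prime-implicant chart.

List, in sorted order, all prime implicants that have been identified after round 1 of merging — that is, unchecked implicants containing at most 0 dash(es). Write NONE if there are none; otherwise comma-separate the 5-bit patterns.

NONE

Round 0: 00000✓ 00001✓ 00100✓ 00101✓ 00110✓ 00111✓ 01001✓ 01011✓ 01101✓ 01110✓ 10000✓ 10001✓ 10011✓ 10101✓ 10110✓ 10111✓ 11001✓ 11010✓ 11011✓ 11100✓ 11101✓ 11111✓
Round 1: -0000✓ -0001✓ -0101✓ -0110✓ -0111✓ -1001✓ -1011✓ -1101✓ 0-001✓ 0-101✓ 0-110 00-00✓ 00-01✓ 0000-✓ 001-0✓ 001-1✓ 0010-✓ 0011-✓ 01-01✓ 010-1✓ 1-001✓ 1-011✓ 1-101✓ 1-111✓ 10-01✓ 10-11✓ 100-1✓ 1000-✓ 101-1✓ 1011-✓ 11-01✓ 11-11✓ 110-1✓ 1101- 111-1✓ 1110-
Round 2: --001✓ --101✓ -0-01✓ -000- -01-1 -011- -1-01✓ -10-1 0--01✓ 00-0- 001-- 1--01✓ 1--11✓ 1-0-1✓ 1-1-1✓ 10--1✓ 11--1✓
Round 3: ---01 1---1
PIs = {---01, -000-, -01-1, -011-, -10-1, 0-110, 00-0-, 001--, 1---1, 1101-, 1110-}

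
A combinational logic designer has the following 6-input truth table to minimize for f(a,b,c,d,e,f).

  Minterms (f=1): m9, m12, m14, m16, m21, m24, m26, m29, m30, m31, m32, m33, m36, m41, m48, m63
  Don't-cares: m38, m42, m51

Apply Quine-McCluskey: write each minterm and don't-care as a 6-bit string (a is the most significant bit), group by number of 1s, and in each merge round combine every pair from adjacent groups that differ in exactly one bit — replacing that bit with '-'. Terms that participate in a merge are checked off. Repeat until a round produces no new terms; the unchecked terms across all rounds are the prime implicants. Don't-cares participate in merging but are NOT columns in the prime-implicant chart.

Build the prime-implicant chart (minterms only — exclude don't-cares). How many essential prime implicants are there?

Round 0: 001001✓ 001100✓ 001110✓ 010000✓ 010101✓ 011000✓ 011010✓ 011101✓ 011110✓ 011111✓ 100000✓ 100001✓ 100100✓ 100110✓ 101001✓ 101010 110000✓ 110011 111111✓
Round 1: -01001 -10000 -11111 0-1110 0011-0 01-000 01-101 011-10 0110-0 0111-1 01111- 1-0000 10-001 100-00 10000- 1001-0
PIs = {-01001, -10000, -11111, 0-1110, 0011-0, 01-000, 01-101, 011-10, 0110-0, 0111-1, 01111-, 1-0000, 10-001, 100-00, 10000-, 1001-0, 101010, 110011}
Coverage chart:
  m9: -01001 ←essential
  m12: 0011-0 ←essential
  m14: 0-1110,0011-0
  m16: -10000,01-000
  m21: 01-101 ←essential
  m24: 01-000,0110-0
  m26: 011-10,0110-0
  m29: 01-101,0111-1
  m30: 0-1110,011-10,01111-
  m31: -11111,0111-1,01111-
  m32: 1-0000,100-00,10000-
  m33: 10-001,10000-
  m36: 100-00,1001-0
  m41: -01001,10-001
  m48: -10000,1-0000
  m63: -11111 ←essential
Essential: -01001, -11111, 0011-0, 01-101

4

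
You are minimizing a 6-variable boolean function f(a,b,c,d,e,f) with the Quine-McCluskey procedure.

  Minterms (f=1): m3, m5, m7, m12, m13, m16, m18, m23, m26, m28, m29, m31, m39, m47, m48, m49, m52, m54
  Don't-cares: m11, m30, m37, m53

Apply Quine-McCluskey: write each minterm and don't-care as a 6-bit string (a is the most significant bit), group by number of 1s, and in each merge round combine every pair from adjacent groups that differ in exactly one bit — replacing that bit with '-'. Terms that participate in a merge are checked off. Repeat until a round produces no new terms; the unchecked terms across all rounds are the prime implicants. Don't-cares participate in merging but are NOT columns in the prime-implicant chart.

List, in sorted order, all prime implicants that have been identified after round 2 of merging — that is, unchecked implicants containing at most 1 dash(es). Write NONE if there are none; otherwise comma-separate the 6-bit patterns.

[col 0] 000011*, 000101*, 000111*, 001011*, 001100*, 001101*, 010000*, 010010*, 010111*, 011010*, 011100*, 011101*, 011110*, 011111*, 100101*, 100111*, 101111*, 110000*, 110001*, 110100*, 110101*, 110110*
[col 1] -00101*, -00111*, -10000, 0-0111, 0-1100*, 0-1101*, 00-011, 00-101, 000-11, 0001-1*, 00110-*, 01-010, 01-111, 0100-0, 011-10, 0111-0*, 0111-1*, 01110-*, 01111-*, 1-0101, 10-111, 1001-1*, 110-00*, 110-01*, 11000-*, 1101-0, 11010-*
[col 2] -001-1, 0-110-, 0111--, 110-0-
Prime implicants: -001-1, -10000, 0-0111, 0-110-, 00-011, 00-101, 000-11, 01-010, 01-111, 0100-0, 011-10, 0111--, 1-0101, 10-111, 110-0-, 1101-0

-10000, 0-0111, 00-011, 00-101, 000-11, 01-010, 01-111, 0100-0, 011-10, 1-0101, 10-111, 1101-0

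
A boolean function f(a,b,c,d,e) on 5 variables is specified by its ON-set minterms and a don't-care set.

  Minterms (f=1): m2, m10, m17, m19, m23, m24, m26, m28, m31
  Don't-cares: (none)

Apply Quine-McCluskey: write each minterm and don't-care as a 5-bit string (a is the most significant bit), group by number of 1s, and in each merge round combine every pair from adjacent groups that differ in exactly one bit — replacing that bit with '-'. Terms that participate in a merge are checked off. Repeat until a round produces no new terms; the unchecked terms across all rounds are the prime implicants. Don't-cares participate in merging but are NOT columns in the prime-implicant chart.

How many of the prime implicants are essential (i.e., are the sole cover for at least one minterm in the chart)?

4

Round 0: 00010✓ 01010✓ 10001✓ 10011✓ 10111✓ 11000✓ 11010✓ 11100✓ 11111✓
Round 1: -1010 0-010 1-111 10-11 100-1 11-00 110-0
PIs = {-1010, 0-010, 1-111, 10-11, 100-1, 11-00, 110-0}
Coverage chart:
  m2: 0-010 ←essential
  m10: -1010,0-010
  m17: 100-1 ←essential
  m19: 10-11,100-1
  m23: 1-111,10-11
  m24: 11-00,110-0
  m26: -1010,110-0
  m28: 11-00 ←essential
  m31: 1-111 ←essential
Essential: 0-010, 1-111, 100-1, 11-00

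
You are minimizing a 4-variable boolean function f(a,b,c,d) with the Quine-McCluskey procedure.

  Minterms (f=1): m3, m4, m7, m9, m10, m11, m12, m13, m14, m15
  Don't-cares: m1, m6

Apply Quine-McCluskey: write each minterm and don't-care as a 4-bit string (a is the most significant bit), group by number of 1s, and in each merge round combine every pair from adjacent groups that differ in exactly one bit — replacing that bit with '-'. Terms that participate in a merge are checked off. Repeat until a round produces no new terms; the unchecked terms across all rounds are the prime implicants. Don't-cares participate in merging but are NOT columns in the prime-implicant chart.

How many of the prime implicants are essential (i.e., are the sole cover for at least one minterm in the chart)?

[col 0] 0001*, 0011*, 0100*, 0110*, 0111*, 1001*, 1010*, 1011*, 1100*, 1101*, 1110*, 1111*
[col 1] -001*, -011*, -100*, -110*, -111*, 0-11*, 00-1*, 01-0*, 011-*, 1-01*, 1-10*, 1-11*, 10-1*, 101-*, 11-0*, 11-1*, 110-*, 111-*
[col 2] --11, -0-1, -1-0, -11-, 1--1, 1-1-, 11--
Prime implicants: --11, -0-1, -1-0, -11-, 1--1, 1-1-, 11--
PI chart (minterm → PIs covering it):
  3 | --11,-0-1
  4 | -1-0  (sole → essential)
  7 | --11,-11-
  9 | -0-1,1--1
  10 | 1-1-  (sole → essential)
  11 | --11,-0-1,1--1,1-1-
  12 | -1-0,11--
  13 | 1--1,11--
  14 | -1-0,-11-,1-1-,11--
  15 | --11,-11-,1--1,1-1-,11--
Essential prime implicants: -1-0, 1-1-

2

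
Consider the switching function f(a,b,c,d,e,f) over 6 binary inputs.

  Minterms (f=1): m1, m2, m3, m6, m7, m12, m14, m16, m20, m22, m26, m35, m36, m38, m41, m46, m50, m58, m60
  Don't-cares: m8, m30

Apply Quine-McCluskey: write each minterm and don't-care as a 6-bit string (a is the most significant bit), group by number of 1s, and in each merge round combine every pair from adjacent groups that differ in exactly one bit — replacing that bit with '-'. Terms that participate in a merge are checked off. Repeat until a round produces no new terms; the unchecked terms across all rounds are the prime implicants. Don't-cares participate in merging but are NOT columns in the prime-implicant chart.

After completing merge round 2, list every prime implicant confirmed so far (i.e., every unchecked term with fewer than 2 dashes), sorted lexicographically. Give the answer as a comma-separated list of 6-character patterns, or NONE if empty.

-00011, -11010, 0000-1, 001-00, 0011-0, 010-00, 0101-0, 011-10, 1001-0, 101001, 11-010, 111100

Round 0: 000001✓ 000010✓ 000011✓ 000110✓ 000111✓ 001000✓ 001100✓ 001110✓ 010000✓ 010100✓ 010110✓ 011010✓ 011110✓ 100011✓ 100100✓ 100110✓ 101001 101110✓ 110010✓ 111010✓ 111100
Round 1: -00011 -00110✓ -01110✓ -11010 0-0110✓ 0-1110✓ 00-110✓ 000-10✓ 000-11✓ 0000-1 00001-✓ 00011-✓ 001-00 0011-0 01-110✓ 010-00 0101-0 011-10 10-110✓ 1001-0 11-010
Round 2: -0-110 0--110 000-1-
PIs = {-0-110, -00011, -11010, 0--110, 000-1-, 0000-1, 001-00, 0011-0, 010-00, 0101-0, 011-10, 1001-0, 101001, 11-010, 111100}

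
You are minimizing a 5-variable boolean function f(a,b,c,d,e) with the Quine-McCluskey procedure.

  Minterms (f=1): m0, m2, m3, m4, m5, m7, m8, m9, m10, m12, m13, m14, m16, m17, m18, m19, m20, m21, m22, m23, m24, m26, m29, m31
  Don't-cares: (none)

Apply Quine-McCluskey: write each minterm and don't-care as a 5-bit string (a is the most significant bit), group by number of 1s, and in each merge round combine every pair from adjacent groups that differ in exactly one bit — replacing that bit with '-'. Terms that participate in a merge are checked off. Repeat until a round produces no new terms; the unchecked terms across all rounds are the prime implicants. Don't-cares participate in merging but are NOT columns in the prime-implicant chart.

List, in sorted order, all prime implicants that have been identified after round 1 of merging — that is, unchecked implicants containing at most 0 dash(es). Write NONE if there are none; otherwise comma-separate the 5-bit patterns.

size-2^0 implicants → 00000(✓)  00010(✓)  00011(✓)  00100(✓)  00101(✓)  00111(✓)  01000(✓)  01001(✓)  01010(✓)  01100(✓)  01101(✓)  01110(✓)  10000(✓)  10001(✓)  10010(✓)  10011(✓)  10100(✓)  10101(✓)  10110(✓)  10111(✓)  11000(✓)  11010(✓)  11101(✓)  11111(✓)
size-2^1 implicants → -0000(✓)  -0010(✓)  -0011(✓)  -0100(✓)  -0101(✓)  -0111(✓)  -1000(✓)  -1010(✓)  -1101(✓)  0-000(✓)  0-010(✓)  0-100(✓)  0-101(✓)  00-00(✓)  00-11(✓)  000-0(✓)  0001-(✓)  001-1(✓)  0010-(✓)  01-00(✓)  01-01(✓)  01-10(✓)  010-0(✓)  0100-(✓)  011-0(✓)  0110-(✓)  1-000(✓)  1-010(✓)  1-101(✓)  1-111(✓)  10-00(✓)  10-01(✓)  10-10(✓)  10-11(✓)  100-0(✓)  100-1(✓)  1000-(✓)  1001-(✓)  101-0(✓)  101-1(✓)  1010-(✓)  1011-(✓)  110-0(✓)  111-1(✓)
size-2^2 implicants → --000(✓)  --010(✓)  --101  -0-00  -0-11  -00-0(✓)  -001-  -01-1  -010-  -10-0(✓)  0--00  0-0-0(✓)  0-10-  01--0  01-0-  1-0-0(✓)  1-1-1  10--0(✓)  10--1(✓)  10-0-(✓)  10-1-(✓)  100--(✓)  101--(✓)
size-2^3 implicants → --0-0  10---
Unchecked terms (primes): --0-0, --101, -0-00, -0-11, -001-, -01-1, -010-, 0--00, 0-10-, 01--0, 01-0-, 1-1-1, 10---

NONE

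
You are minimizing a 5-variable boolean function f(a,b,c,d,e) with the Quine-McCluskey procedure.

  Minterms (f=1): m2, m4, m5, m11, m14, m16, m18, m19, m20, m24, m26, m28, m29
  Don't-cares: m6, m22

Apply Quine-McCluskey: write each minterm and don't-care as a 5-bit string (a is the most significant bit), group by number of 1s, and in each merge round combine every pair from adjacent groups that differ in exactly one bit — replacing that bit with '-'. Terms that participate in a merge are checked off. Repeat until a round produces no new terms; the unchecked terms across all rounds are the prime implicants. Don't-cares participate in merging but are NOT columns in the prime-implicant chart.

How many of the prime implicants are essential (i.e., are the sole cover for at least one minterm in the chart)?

7

[col 0] 00010*, 00100*, 00101*, 00110*, 01011, 01110*, 10000*, 10010*, 10011*, 10100*, 10110*, 11000*, 11010*, 11100*, 11101*
[col 1] -0010*, -0100*, -0110*, 0-110, 00-10*, 001-0*, 0010-, 1-000*, 1-010*, 1-100*, 10-00*, 10-10*, 100-0*, 1001-, 101-0*, 11-00*, 110-0*, 1110-
[col 2] -0-10, -01-0, 1--00, 1-0-0, 10--0
Prime implicants: -0-10, -01-0, 0-110, 0010-, 01011, 1--00, 1-0-0, 10--0, 1001-, 1110-
PI chart (minterm → PIs covering it):
  2 | -0-10  (sole → essential)
  4 | -01-0,0010-
  5 | 0010-  (sole → essential)
  11 | 01011  (sole → essential)
  14 | 0-110  (sole → essential)
  16 | 1--00,1-0-0,10--0
  18 | -0-10,1-0-0,10--0,1001-
  19 | 1001-  (sole → essential)
  20 | -01-0,1--00,10--0
  24 | 1--00,1-0-0
  26 | 1-0-0  (sole → essential)
  28 | 1--00,1110-
  29 | 1110-  (sole → essential)
Essential prime implicants: -0-10, 0-110, 0010-, 01011, 1-0-0, 1001-, 1110-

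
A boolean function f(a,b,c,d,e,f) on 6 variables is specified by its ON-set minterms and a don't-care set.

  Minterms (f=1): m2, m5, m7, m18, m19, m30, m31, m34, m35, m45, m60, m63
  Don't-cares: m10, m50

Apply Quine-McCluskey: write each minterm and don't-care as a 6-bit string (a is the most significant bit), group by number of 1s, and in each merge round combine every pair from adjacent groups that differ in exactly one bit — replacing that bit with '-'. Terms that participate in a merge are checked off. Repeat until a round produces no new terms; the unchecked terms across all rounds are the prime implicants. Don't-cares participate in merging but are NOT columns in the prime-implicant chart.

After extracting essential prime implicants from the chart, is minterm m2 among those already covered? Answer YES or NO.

Round 0: 000010✓ 000101✓ 000111✓ 001010✓ 010010✓ 010011✓ 011110✓ 011111✓ 100010✓ 100011✓ 101101 110010✓ 111100 111111✓
Round 1: -00010✓ -10010✓ -11111 0-0010✓ 00-010 0001-1 01001- 01111- 1-0010✓ 10001-
Round 2: --0010
PIs = {--0010, -11111, 00-010, 0001-1, 01001-, 01111-, 10001-, 101101, 111100}
Coverage chart:
  m2: --0010,00-010
  m5: 0001-1 ←essential
  m7: 0001-1 ←essential
  m18: --0010,01001-
  m19: 01001- ←essential
  m30: 01111- ←essential
  m31: -11111,01111-
  m34: --0010,10001-
  m35: 10001- ←essential
  m45: 101101 ←essential
  m60: 111100 ←essential
  m63: -11111 ←essential
Essential: -11111, 0001-1, 01001-, 01111-, 10001-, 101101, 111100

NO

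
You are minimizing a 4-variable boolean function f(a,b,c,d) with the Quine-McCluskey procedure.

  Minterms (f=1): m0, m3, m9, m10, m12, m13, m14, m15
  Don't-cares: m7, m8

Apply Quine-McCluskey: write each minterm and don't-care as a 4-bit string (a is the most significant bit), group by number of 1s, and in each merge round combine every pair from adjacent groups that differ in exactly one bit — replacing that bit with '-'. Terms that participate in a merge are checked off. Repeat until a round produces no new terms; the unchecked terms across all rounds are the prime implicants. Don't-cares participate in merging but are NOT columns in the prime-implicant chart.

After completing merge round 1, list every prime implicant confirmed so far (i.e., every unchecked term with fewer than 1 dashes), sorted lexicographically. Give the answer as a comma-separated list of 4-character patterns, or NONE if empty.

size-2^0 implicants → 0000(✓)  0011(✓)  0111(✓)  1000(✓)  1001(✓)  1010(✓)  1100(✓)  1101(✓)  1110(✓)  1111(✓)
size-2^1 implicants → -000  -111  0-11  1-00(✓)  1-01(✓)  1-10(✓)  10-0(✓)  100-(✓)  11-0(✓)  11-1(✓)  110-(✓)  111-(✓)
size-2^2 implicants → 1--0  1-0-  11--
Unchecked terms (primes): -000, -111, 0-11, 1--0, 1-0-, 11--

NONE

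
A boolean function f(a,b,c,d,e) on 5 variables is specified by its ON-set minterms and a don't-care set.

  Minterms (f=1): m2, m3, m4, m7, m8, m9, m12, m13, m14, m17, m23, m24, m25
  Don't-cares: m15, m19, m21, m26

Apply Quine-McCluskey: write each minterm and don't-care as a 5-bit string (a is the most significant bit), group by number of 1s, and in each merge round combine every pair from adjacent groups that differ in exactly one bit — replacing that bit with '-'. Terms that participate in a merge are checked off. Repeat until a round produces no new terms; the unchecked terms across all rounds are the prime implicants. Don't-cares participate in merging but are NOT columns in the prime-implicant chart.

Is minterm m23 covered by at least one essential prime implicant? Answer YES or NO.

NO

[col 0] 00010*, 00011*, 00100*, 00111*, 01000*, 01001*, 01100*, 01101*, 01110*, 01111*, 10001*, 10011*, 10101*, 10111*, 11000*, 11001*, 11010*
[col 1] -0011*, -0111*, -1000*, -1001*, 0-100, 0-111, 00-11*, 0001-, 01-00*, 01-01*, 0100-*, 011-0*, 011-1*, 0110-*, 0111-*, 1-001, 10-01*, 10-11*, 100-1*, 101-1*, 110-0, 1100-*
[col 2] -0-11, -100-, 01-0-, 011--, 10--1
Prime implicants: -0-11, -100-, 0-100, 0-111, 0001-, 01-0-, 011--, 1-001, 10--1, 110-0
PI chart (minterm → PIs covering it):
  2 | 0001-  (sole → essential)
  3 | -0-11,0001-
  4 | 0-100  (sole → essential)
  7 | -0-11,0-111
  8 | -100-,01-0-
  9 | -100-,01-0-
  12 | 0-100,01-0-,011--
  13 | 01-0-,011--
  14 | 011--  (sole → essential)
  17 | 1-001,10--1
  23 | -0-11,10--1
  24 | -100-,110-0
  25 | -100-,1-001
Essential prime implicants: 0-100, 0001-, 011--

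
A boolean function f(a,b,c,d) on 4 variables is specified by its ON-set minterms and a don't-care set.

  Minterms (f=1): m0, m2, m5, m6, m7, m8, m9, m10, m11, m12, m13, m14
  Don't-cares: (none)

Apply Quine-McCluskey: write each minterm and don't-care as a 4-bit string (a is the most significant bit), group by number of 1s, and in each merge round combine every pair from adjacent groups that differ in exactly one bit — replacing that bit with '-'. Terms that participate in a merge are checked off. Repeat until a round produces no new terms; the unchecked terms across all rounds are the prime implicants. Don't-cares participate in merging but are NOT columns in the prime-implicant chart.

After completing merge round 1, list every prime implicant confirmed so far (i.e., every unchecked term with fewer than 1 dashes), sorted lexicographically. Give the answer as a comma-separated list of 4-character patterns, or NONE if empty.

size-2^0 implicants → 0000(✓)  0010(✓)  0101(✓)  0110(✓)  0111(✓)  1000(✓)  1001(✓)  1010(✓)  1011(✓)  1100(✓)  1101(✓)  1110(✓)
size-2^1 implicants → -000(✓)  -010(✓)  -101  -110(✓)  0-10(✓)  00-0(✓)  01-1  011-  1-00(✓)  1-01(✓)  1-10(✓)  10-0(✓)  10-1(✓)  100-(✓)  101-(✓)  11-0(✓)  110-(✓)
size-2^2 implicants → --10  -0-0  1--0  1-0-  10--
Unchecked terms (primes): --10, -0-0, -101, 01-1, 011-, 1--0, 1-0-, 10--

NONE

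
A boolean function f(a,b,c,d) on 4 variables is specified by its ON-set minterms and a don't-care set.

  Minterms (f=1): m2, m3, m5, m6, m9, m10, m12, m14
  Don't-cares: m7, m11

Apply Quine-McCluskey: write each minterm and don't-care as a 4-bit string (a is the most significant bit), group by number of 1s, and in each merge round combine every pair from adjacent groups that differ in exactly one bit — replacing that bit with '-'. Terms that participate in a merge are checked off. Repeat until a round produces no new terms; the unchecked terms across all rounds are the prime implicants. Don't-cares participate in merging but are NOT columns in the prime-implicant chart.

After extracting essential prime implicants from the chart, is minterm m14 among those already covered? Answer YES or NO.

YES

size-2^0 implicants → 0010(✓)  0011(✓)  0101(✓)  0110(✓)  0111(✓)  1001(✓)  1010(✓)  1011(✓)  1100(✓)  1110(✓)
size-2^1 implicants → -010(✓)  -011(✓)  -110(✓)  0-10(✓)  0-11(✓)  001-(✓)  01-1  011-(✓)  1-10(✓)  10-1  101-(✓)  11-0
size-2^2 implicants → --10  -01-  0-1-
Unchecked terms (primes): --10, -01-, 0-1-, 01-1, 10-1, 11-0
Minterm coverage:
  m2 ⊆ --10,-01-,0-1-
  m3 ⊆ -01-,0-1-
  m5 ⊆ 01-1 [E]
  m6 ⊆ --10,0-1-
  m9 ⊆ 10-1 [E]
  m10 ⊆ --10,-01-
  m12 ⊆ 11-0 [E]
  m14 ⊆ --10,11-0
E = {01-1, 10-1, 11-0}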